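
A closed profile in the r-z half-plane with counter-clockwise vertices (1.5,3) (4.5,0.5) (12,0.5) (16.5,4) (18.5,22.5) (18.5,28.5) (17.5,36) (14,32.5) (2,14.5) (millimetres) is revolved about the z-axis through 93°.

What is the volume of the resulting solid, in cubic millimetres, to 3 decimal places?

Profile (r,z), 9 vertices: (1.5,3) (4.5,0.5) (12,0.5) (16.5,4) (18.5,22.5) (18.5,28.5) (17.5,36) (14,32.5) (2,14.5)
edge 0: (1.5,3)→(4.5,0.5)  cross = 1.5·0.5 − 4.5·3 = -12.7500; (r_i+r_j)·cross = 6·-12.7500 = -76.5000
edge 1: (4.5,0.5)→(12,0.5)  cross = 4.5·0.5 − 12·0.5 = -3.7500; (r_i+r_j)·cross = 16.5·-3.7500 = -61.8750
edge 2: (12,0.5)→(16.5,4)  cross = 12·4 − 16.5·0.5 = 39.7500; (r_i+r_j)·cross = 28.5·39.7500 = 1132.8750
edge 3: (16.5,4)→(18.5,22.5)  cross = 16.5·22.5 − 18.5·4 = 297.2500; (r_i+r_j)·cross = 35·297.2500 = 10403.7500
edge 4: (18.5,22.5)→(18.5,28.5)  cross = 18.5·28.5 − 18.5·22.5 = 111.0000; (r_i+r_j)·cross = 37·111.0000 = 4107.0000
edge 5: (18.5,28.5)→(17.5,36)  cross = 18.5·36 − 17.5·28.5 = 167.2500; (r_i+r_j)·cross = 36·167.2500 = 6021.0000
edge 6: (17.5,36)→(14,32.5)  cross = 17.5·32.5 − 14·36 = 64.7500; (r_i+r_j)·cross = 31.5·64.7500 = 2039.6250
edge 7: (14,32.5)→(2,14.5)  cross = 14·14.5 − 2·32.5 = 138.0000; (r_i+r_j)·cross = 16·138.0000 = 2208.0000
edge 8: (2,14.5)→(1.5,3)  cross = 2·3 − 1.5·14.5 = -15.7500; (r_i+r_j)·cross = 3.5·-15.7500 = -55.1250
Σcross = 785.7500 → A = |Σcross|/2 = 392.8750 mm²
Σ(r_i+r_j)·cross = 25718.7500 → first moment M = |Σ|/6 = 4286.4583
R_c = M/A = 4286.4583/392.8750 = 10.9105 mm
θ = 93° = 1.623156 rad
V = θ·R_c·A = 1.623156·10.9105·392.8750 = 6957.591 mm³

Volume = 6957.591 mm³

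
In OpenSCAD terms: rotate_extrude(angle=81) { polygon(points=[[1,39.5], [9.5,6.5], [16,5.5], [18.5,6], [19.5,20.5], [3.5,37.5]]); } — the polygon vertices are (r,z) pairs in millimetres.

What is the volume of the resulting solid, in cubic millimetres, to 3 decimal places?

Volume = 4758.924 mm³

Profile (r,z), 6 vertices: (1,39.5) (9.5,6.5) (16,5.5) (18.5,6) (19.5,20.5) (3.5,37.5)
edge 0: (1,39.5)→(9.5,6.5)  cross = 1·6.5 − 9.5·39.5 = -368.7500; (r_i+r_j)·cross = 10.5·-368.7500 = -3871.8750
edge 1: (9.5,6.5)→(16,5.5)  cross = 9.5·5.5 − 16·6.5 = -51.7500; (r_i+r_j)·cross = 25.5·-51.7500 = -1319.6250
edge 2: (16,5.5)→(18.5,6)  cross = 16·6 − 18.5·5.5 = -5.7500; (r_i+r_j)·cross = 34.5·-5.7500 = -198.3750
edge 3: (18.5,6)→(19.5,20.5)  cross = 18.5·20.5 − 19.5·6 = 262.2500; (r_i+r_j)·cross = 38·262.2500 = 9965.5000
edge 4: (19.5,20.5)→(3.5,37.5)  cross = 19.5·37.5 − 3.5·20.5 = 659.5000; (r_i+r_j)·cross = 23·659.5000 = 15168.5000
edge 5: (3.5,37.5)→(1,39.5)  cross = 3.5·39.5 − 1·37.5 = 100.7500; (r_i+r_j)·cross = 4.5·100.7500 = 453.3750
Σcross = 596.2500 → A = |Σcross|/2 = 298.1250 mm²
Σ(r_i+r_j)·cross = 20197.5000 → first moment M = |Σ|/6 = 3366.2500
R_c = M/A = 3366.2500/298.1250 = 11.2914 mm
θ = 81° = 1.413717 rad
V = θ·R_c·A = 1.413717·11.2914·298.1250 = 4758.924 mm³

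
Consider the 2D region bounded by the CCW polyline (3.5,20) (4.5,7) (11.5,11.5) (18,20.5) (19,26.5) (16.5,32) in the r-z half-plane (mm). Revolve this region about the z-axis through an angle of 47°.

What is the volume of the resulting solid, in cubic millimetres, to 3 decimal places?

Volume = 1848.864 mm³

Profile (r,z), 6 vertices: (3.5,20) (4.5,7) (11.5,11.5) (18,20.5) (19,26.5) (16.5,32)
edge 0: (3.5,20)→(4.5,7)  cross = 3.5·7 − 4.5·20 = -65.5000; (r_i+r_j)·cross = 8·-65.5000 = -524.0000
edge 1: (4.5,7)→(11.5,11.5)  cross = 4.5·11.5 − 11.5·7 = -28.7500; (r_i+r_j)·cross = 16·-28.7500 = -460.0000
edge 2: (11.5,11.5)→(18,20.5)  cross = 11.5·20.5 − 18·11.5 = 28.7500; (r_i+r_j)·cross = 29.5·28.7500 = 848.1250
edge 3: (18,20.5)→(19,26.5)  cross = 18·26.5 − 19·20.5 = 87.5000; (r_i+r_j)·cross = 37·87.5000 = 3237.5000
edge 4: (19,26.5)→(16.5,32)  cross = 19·32 − 16.5·26.5 = 170.7500; (r_i+r_j)·cross = 35.5·170.7500 = 6061.6250
edge 5: (16.5,32)→(3.5,20)  cross = 16.5·20 − 3.5·32 = 218.0000; (r_i+r_j)·cross = 20·218.0000 = 4360.0000
Σcross = 410.7500 → A = |Σcross|/2 = 205.3750 mm²
Σ(r_i+r_j)·cross = 13523.2500 → first moment M = |Σ|/6 = 2253.8750
R_c = M/A = 2253.8750/205.3750 = 10.9744 mm
θ = 47° = 0.820305 rad
V = θ·R_c·A = 0.820305·10.9744·205.3750 = 1848.864 mm³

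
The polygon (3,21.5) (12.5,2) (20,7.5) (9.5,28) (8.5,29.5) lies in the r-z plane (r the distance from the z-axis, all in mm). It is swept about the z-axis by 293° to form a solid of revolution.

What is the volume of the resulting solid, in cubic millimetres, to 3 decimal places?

Profile (r,z), 5 vertices: (3,21.5) (12.5,2) (20,7.5) (9.5,28) (8.5,29.5)
edge 0: (3,21.5)→(12.5,2)  cross = 3·2 − 12.5·21.5 = -262.7500; (r_i+r_j)·cross = 15.5·-262.7500 = -4072.6250
edge 1: (12.5,2)→(20,7.5)  cross = 12.5·7.5 − 20·2 = 53.7500; (r_i+r_j)·cross = 32.5·53.7500 = 1746.8750
edge 2: (20,7.5)→(9.5,28)  cross = 20·28 − 9.5·7.5 = 488.7500; (r_i+r_j)·cross = 29.5·488.7500 = 14418.1250
edge 3: (9.5,28)→(8.5,29.5)  cross = 9.5·29.5 − 8.5·28 = 42.2500; (r_i+r_j)·cross = 18·42.2500 = 760.5000
edge 4: (8.5,29.5)→(3,21.5)  cross = 8.5·21.5 − 3·29.5 = 94.2500; (r_i+r_j)·cross = 11.5·94.2500 = 1083.8750
Σcross = 416.2500 → A = |Σcross|/2 = 208.1250 mm²
Σ(r_i+r_j)·cross = 13936.7500 → first moment M = |Σ|/6 = 2322.7917
R_c = M/A = 2322.7917/208.1250 = 11.1606 mm
θ = 293° = 5.113815 rad
V = θ·R_c·A = 5.113815·11.1606·208.1250 = 11878.326 mm³

Volume = 11878.326 mm³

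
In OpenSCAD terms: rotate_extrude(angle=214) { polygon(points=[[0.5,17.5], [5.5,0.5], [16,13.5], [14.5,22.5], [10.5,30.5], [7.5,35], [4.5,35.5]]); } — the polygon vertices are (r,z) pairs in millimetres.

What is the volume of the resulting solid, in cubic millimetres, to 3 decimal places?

Volume = 9409.410 mm³

Profile (r,z), 7 vertices: (0.5,17.5) (5.5,0.5) (16,13.5) (14.5,22.5) (10.5,30.5) (7.5,35) (4.5,35.5)
edge 0: (0.5,17.5)→(5.5,0.5)  cross = 0.5·0.5 − 5.5·17.5 = -96.0000; (r_i+r_j)·cross = 6·-96.0000 = -576.0000
edge 1: (5.5,0.5)→(16,13.5)  cross = 5.5·13.5 − 16·0.5 = 66.2500; (r_i+r_j)·cross = 21.5·66.2500 = 1424.3750
edge 2: (16,13.5)→(14.5,22.5)  cross = 16·22.5 − 14.5·13.5 = 164.2500; (r_i+r_j)·cross = 30.5·164.2500 = 5009.6250
edge 3: (14.5,22.5)→(10.5,30.5)  cross = 14.5·30.5 − 10.5·22.5 = 206.0000; (r_i+r_j)·cross = 25·206.0000 = 5150.0000
edge 4: (10.5,30.5)→(7.5,35)  cross = 10.5·35 − 7.5·30.5 = 138.7500; (r_i+r_j)·cross = 18·138.7500 = 2497.5000
edge 5: (7.5,35)→(4.5,35.5)  cross = 7.5·35.5 − 4.5·35 = 108.7500; (r_i+r_j)·cross = 12·108.7500 = 1305.0000
edge 6: (4.5,35.5)→(0.5,17.5)  cross = 4.5·17.5 − 0.5·35.5 = 61.0000; (r_i+r_j)·cross = 5·61.0000 = 305.0000
Σcross = 649.0000 → A = |Σcross|/2 = 324.5000 mm²
Σ(r_i+r_j)·cross = 15115.5000 → first moment M = |Σ|/6 = 2519.2500
R_c = M/A = 2519.2500/324.5000 = 7.7635 mm
θ = 214° = 3.735005 rad
V = θ·R_c·A = 3.735005·7.7635·324.5000 = 9409.410 mm³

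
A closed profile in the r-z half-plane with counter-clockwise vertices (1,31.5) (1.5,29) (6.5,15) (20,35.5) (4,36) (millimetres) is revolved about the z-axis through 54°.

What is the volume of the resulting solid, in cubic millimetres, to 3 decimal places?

Volume = 1745.665 mm³

Profile (r,z), 5 vertices: (1,31.5) (1.5,29) (6.5,15) (20,35.5) (4,36)
edge 0: (1,31.5)→(1.5,29)  cross = 1·29 − 1.5·31.5 = -18.2500; (r_i+r_j)·cross = 2.5·-18.2500 = -45.6250
edge 1: (1.5,29)→(6.5,15)  cross = 1.5·15 − 6.5·29 = -166.0000; (r_i+r_j)·cross = 8·-166.0000 = -1328.0000
edge 2: (6.5,15)→(20,35.5)  cross = 6.5·35.5 − 20·15 = -69.2500; (r_i+r_j)·cross = 26.5·-69.2500 = -1835.1250
edge 3: (20,35.5)→(4,36)  cross = 20·36 − 4·35.5 = 578.0000; (r_i+r_j)·cross = 24·578.0000 = 13872.0000
edge 4: (4,36)→(1,31.5)  cross = 4·31.5 − 1·36 = 90.0000; (r_i+r_j)·cross = 5·90.0000 = 450.0000
Σcross = 414.5000 → A = |Σcross|/2 = 207.2500 mm²
Σ(r_i+r_j)·cross = 11113.2500 → first moment M = |Σ|/6 = 1852.2083
R_c = M/A = 1852.2083/207.2500 = 8.9371 mm
θ = 54° = 0.942478 rad
V = θ·R_c·A = 0.942478·8.9371·207.2500 = 1745.665 mm³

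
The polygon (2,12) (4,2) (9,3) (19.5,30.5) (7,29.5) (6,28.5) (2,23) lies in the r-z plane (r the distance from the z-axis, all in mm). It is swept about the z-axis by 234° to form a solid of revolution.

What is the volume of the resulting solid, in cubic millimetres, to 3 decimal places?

Volume = 11062.981 mm³

Profile (r,z), 7 vertices: (2,12) (4,2) (9,3) (19.5,30.5) (7,29.5) (6,28.5) (2,23)
edge 0: (2,12)→(4,2)  cross = 2·2 − 4·12 = -44.0000; (r_i+r_j)·cross = 6·-44.0000 = -264.0000
edge 1: (4,2)→(9,3)  cross = 4·3 − 9·2 = -6.0000; (r_i+r_j)·cross = 13·-6.0000 = -78.0000
edge 2: (9,3)→(19.5,30.5)  cross = 9·30.5 − 19.5·3 = 216.0000; (r_i+r_j)·cross = 28.5·216.0000 = 6156.0000
edge 3: (19.5,30.5)→(7,29.5)  cross = 19.5·29.5 − 7·30.5 = 361.7500; (r_i+r_j)·cross = 26.5·361.7500 = 9586.3750
edge 4: (7,29.5)→(6,28.5)  cross = 7·28.5 − 6·29.5 = 22.5000; (r_i+r_j)·cross = 13·22.5000 = 292.5000
edge 5: (6,28.5)→(2,23)  cross = 6·23 − 2·28.5 = 81.0000; (r_i+r_j)·cross = 8·81.0000 = 648.0000
edge 6: (2,23)→(2,12)  cross = 2·12 − 2·23 = -22.0000; (r_i+r_j)·cross = 4·-22.0000 = -88.0000
Σcross = 609.2500 → A = |Σcross|/2 = 304.6250 mm²
Σ(r_i+r_j)·cross = 16252.8750 → first moment M = |Σ|/6 = 2708.8125
R_c = M/A = 2708.8125/304.6250 = 8.8923 mm
θ = 234° = 4.084070 rad
V = θ·R_c·A = 4.084070·8.8923·304.6250 = 11062.981 mm³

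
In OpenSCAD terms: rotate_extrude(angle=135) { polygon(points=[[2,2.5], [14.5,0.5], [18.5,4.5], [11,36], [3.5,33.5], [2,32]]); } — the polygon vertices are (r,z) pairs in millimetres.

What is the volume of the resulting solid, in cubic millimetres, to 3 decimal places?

Volume = 9024.569 mm³

Profile (r,z), 6 vertices: (2,2.5) (14.5,0.5) (18.5,4.5) (11,36) (3.5,33.5) (2,32)
edge 0: (2,2.5)→(14.5,0.5)  cross = 2·0.5 − 14.5·2.5 = -35.2500; (r_i+r_j)·cross = 16.5·-35.2500 = -581.6250
edge 1: (14.5,0.5)→(18.5,4.5)  cross = 14.5·4.5 − 18.5·0.5 = 56.0000; (r_i+r_j)·cross = 33·56.0000 = 1848.0000
edge 2: (18.5,4.5)→(11,36)  cross = 18.5·36 − 11·4.5 = 616.5000; (r_i+r_j)·cross = 29.5·616.5000 = 18186.7500
edge 3: (11,36)→(3.5,33.5)  cross = 11·33.5 − 3.5·36 = 242.5000; (r_i+r_j)·cross = 14.5·242.5000 = 3516.2500
edge 4: (3.5,33.5)→(2,32)  cross = 3.5·32 − 2·33.5 = 45.0000; (r_i+r_j)·cross = 5.5·45.0000 = 247.5000
edge 5: (2,32)→(2,2.5)  cross = 2·2.5 − 2·32 = -59.0000; (r_i+r_j)·cross = 4·-59.0000 = -236.0000
Σcross = 865.7500 → A = |Σcross|/2 = 432.8750 mm²
Σ(r_i+r_j)·cross = 22980.8750 → first moment M = |Σ|/6 = 3830.1458
R_c = M/A = 3830.1458/432.8750 = 8.8482 mm
θ = 135° = 2.356194 rad
V = θ·R_c·A = 2.356194·8.8482·432.8750 = 9024.569 mm³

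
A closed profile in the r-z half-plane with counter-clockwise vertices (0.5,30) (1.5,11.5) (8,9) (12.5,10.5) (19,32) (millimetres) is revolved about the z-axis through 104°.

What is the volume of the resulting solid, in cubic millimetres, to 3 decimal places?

Volume = 4752.724 mm³

Profile (r,z), 5 vertices: (0.5,30) (1.5,11.5) (8,9) (12.5,10.5) (19,32)
edge 0: (0.5,30)→(1.5,11.5)  cross = 0.5·11.5 − 1.5·30 = -39.2500; (r_i+r_j)·cross = 2·-39.2500 = -78.5000
edge 1: (1.5,11.5)→(8,9)  cross = 1.5·9 − 8·11.5 = -78.5000; (r_i+r_j)·cross = 9.5·-78.5000 = -745.7500
edge 2: (8,9)→(12.5,10.5)  cross = 8·10.5 − 12.5·9 = -28.5000; (r_i+r_j)·cross = 20.5·-28.5000 = -584.2500
edge 3: (12.5,10.5)→(19,32)  cross = 12.5·32 − 19·10.5 = 200.5000; (r_i+r_j)·cross = 31.5·200.5000 = 6315.7500
edge 4: (19,32)→(0.5,30)  cross = 19·30 − 0.5·32 = 554.0000; (r_i+r_j)·cross = 19.5·554.0000 = 10803.0000
Σcross = 608.2500 → A = |Σcross|/2 = 304.1250 mm²
Σ(r_i+r_j)·cross = 15710.2500 → first moment M = |Σ|/6 = 2618.3750
R_c = M/A = 2618.3750/304.1250 = 8.6095 mm
θ = 104° = 1.815142 rad
V = θ·R_c·A = 1.815142·8.6095·304.1250 = 4752.724 mm³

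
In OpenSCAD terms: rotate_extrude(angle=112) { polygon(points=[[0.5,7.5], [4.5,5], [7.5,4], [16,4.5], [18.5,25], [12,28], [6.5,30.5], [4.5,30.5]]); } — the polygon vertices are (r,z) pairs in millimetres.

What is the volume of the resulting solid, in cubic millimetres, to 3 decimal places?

Profile (r,z), 8 vertices: (0.5,7.5) (4.5,5) (7.5,4) (16,4.5) (18.5,25) (12,28) (6.5,30.5) (4.5,30.5)
edge 0: (0.5,7.5)→(4.5,5)  cross = 0.5·5 − 4.5·7.5 = -31.2500; (r_i+r_j)·cross = 5·-31.2500 = -156.2500
edge 1: (4.5,5)→(7.5,4)  cross = 4.5·4 − 7.5·5 = -19.5000; (r_i+r_j)·cross = 12·-19.5000 = -234.0000
edge 2: (7.5,4)→(16,4.5)  cross = 7.5·4.5 − 16·4 = -30.2500; (r_i+r_j)·cross = 23.5·-30.2500 = -710.8750
edge 3: (16,4.5)→(18.5,25)  cross = 16·25 − 18.5·4.5 = 316.7500; (r_i+r_j)·cross = 34.5·316.7500 = 10927.8750
edge 4: (18.5,25)→(12,28)  cross = 18.5·28 − 12·25 = 218.0000; (r_i+r_j)·cross = 30.5·218.0000 = 6649.0000
edge 5: (12,28)→(6.5,30.5)  cross = 12·30.5 − 6.5·28 = 184.0000; (r_i+r_j)·cross = 18.5·184.0000 = 3404.0000
edge 6: (6.5,30.5)→(4.5,30.5)  cross = 6.5·30.5 − 4.5·30.5 = 61.0000; (r_i+r_j)·cross = 11·61.0000 = 671.0000
edge 7: (4.5,30.5)→(0.5,7.5)  cross = 4.5·7.5 − 0.5·30.5 = 18.5000; (r_i+r_j)·cross = 5·18.5000 = 92.5000
Σcross = 717.2500 → A = |Σcross|/2 = 358.6250 mm²
Σ(r_i+r_j)·cross = 20643.2500 → first moment M = |Σ|/6 = 3440.5417
R_c = M/A = 3440.5417/358.6250 = 9.5937 mm
θ = 112° = 1.954769 rad
V = θ·R_c·A = 1.954769·9.5937·358.6250 = 6725.463 mm³

Volume = 6725.463 mm³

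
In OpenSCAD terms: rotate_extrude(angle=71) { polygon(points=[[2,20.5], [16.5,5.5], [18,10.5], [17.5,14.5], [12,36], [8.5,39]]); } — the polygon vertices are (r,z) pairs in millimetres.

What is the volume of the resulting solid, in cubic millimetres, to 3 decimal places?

Profile (r,z), 6 vertices: (2,20.5) (16.5,5.5) (18,10.5) (17.5,14.5) (12,36) (8.5,39)
edge 0: (2,20.5)→(16.5,5.5)  cross = 2·5.5 − 16.5·20.5 = -327.2500; (r_i+r_j)·cross = 18.5·-327.2500 = -6054.1250
edge 1: (16.5,5.5)→(18,10.5)  cross = 16.5·10.5 − 18·5.5 = 74.2500; (r_i+r_j)·cross = 34.5·74.2500 = 2561.6250
edge 2: (18,10.5)→(17.5,14.5)  cross = 18·14.5 − 17.5·10.5 = 77.2500; (r_i+r_j)·cross = 35.5·77.2500 = 2742.3750
edge 3: (17.5,14.5)→(12,36)  cross = 17.5·36 − 12·14.5 = 456.0000; (r_i+r_j)·cross = 29.5·456.0000 = 13452.0000
edge 4: (12,36)→(8.5,39)  cross = 12·39 − 8.5·36 = 162.0000; (r_i+r_j)·cross = 20.5·162.0000 = 3321.0000
edge 5: (8.5,39)→(2,20.5)  cross = 8.5·20.5 − 2·39 = 96.2500; (r_i+r_j)·cross = 10.5·96.2500 = 1010.6250
Σcross = 538.5000 → A = |Σcross|/2 = 269.2500 mm²
Σ(r_i+r_j)·cross = 17033.5000 → first moment M = |Σ|/6 = 2838.9167
R_c = M/A = 2838.9167/269.2500 = 10.5438 mm
θ = 71° = 1.239184 rad
V = θ·R_c·A = 1.239184·10.5438·269.2500 = 3517.939 mm³

Volume = 3517.939 mm³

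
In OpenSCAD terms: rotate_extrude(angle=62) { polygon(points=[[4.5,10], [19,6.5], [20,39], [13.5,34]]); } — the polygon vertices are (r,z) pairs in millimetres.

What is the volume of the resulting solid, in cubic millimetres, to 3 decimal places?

Volume = 4485.254 mm³

Profile (r,z), 4 vertices: (4.5,10) (19,6.5) (20,39) (13.5,34)
edge 0: (4.5,10)→(19,6.5)  cross = 4.5·6.5 − 19·10 = -160.7500; (r_i+r_j)·cross = 23.5·-160.7500 = -3777.6250
edge 1: (19,6.5)→(20,39)  cross = 19·39 − 20·6.5 = 611.0000; (r_i+r_j)·cross = 39·611.0000 = 23829.0000
edge 2: (20,39)→(13.5,34)  cross = 20·34 − 13.5·39 = 153.5000; (r_i+r_j)·cross = 33.5·153.5000 = 5142.2500
edge 3: (13.5,34)→(4.5,10)  cross = 13.5·10 − 4.5·34 = -18.0000; (r_i+r_j)·cross = 18·-18.0000 = -324.0000
Σcross = 585.7500 → A = |Σcross|/2 = 292.8750 mm²
Σ(r_i+r_j)·cross = 24869.6250 → first moment M = |Σ|/6 = 4144.9375
R_c = M/A = 4144.9375/292.8750 = 14.1526 mm
θ = 62° = 1.082104 rad
V = θ·R_c·A = 1.082104·14.1526·292.8750 = 4485.254 mm³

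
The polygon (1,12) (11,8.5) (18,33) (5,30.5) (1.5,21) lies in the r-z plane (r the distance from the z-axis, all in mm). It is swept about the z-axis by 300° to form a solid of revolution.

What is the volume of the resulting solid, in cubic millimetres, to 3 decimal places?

Volume = 12058.153 mm³

Profile (r,z), 5 vertices: (1,12) (11,8.5) (18,33) (5,30.5) (1.5,21)
edge 0: (1,12)→(11,8.5)  cross = 1·8.5 − 11·12 = -123.5000; (r_i+r_j)·cross = 12·-123.5000 = -1482.0000
edge 1: (11,8.5)→(18,33)  cross = 11·33 − 18·8.5 = 210.0000; (r_i+r_j)·cross = 29·210.0000 = 6090.0000
edge 2: (18,33)→(5,30.5)  cross = 18·30.5 − 5·33 = 384.0000; (r_i+r_j)·cross = 23·384.0000 = 8832.0000
edge 3: (5,30.5)→(1.5,21)  cross = 5·21 − 1.5·30.5 = 59.2500; (r_i+r_j)·cross = 6.5·59.2500 = 385.1250
edge 4: (1.5,21)→(1,12)  cross = 1.5·12 − 1·21 = -3.0000; (r_i+r_j)·cross = 2.5·-3.0000 = -7.5000
Σcross = 526.7500 → A = |Σcross|/2 = 263.3750 mm²
Σ(r_i+r_j)·cross = 13817.6250 → first moment M = |Σ|/6 = 2302.9375
R_c = M/A = 2302.9375/263.3750 = 8.7439 mm
θ = 300° = 5.235988 rad
V = θ·R_c·A = 5.235988·8.7439·263.3750 = 12058.153 mm³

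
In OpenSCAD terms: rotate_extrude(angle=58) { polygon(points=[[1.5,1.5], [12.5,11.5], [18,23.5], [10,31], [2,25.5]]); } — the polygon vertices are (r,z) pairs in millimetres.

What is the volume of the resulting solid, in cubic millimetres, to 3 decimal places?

Volume = 2338.645 mm³

Profile (r,z), 5 vertices: (1.5,1.5) (12.5,11.5) (18,23.5) (10,31) (2,25.5)
edge 0: (1.5,1.5)→(12.5,11.5)  cross = 1.5·11.5 − 12.5·1.5 = -1.5000; (r_i+r_j)·cross = 14·-1.5000 = -21.0000
edge 1: (12.5,11.5)→(18,23.5)  cross = 12.5·23.5 − 18·11.5 = 86.7500; (r_i+r_j)·cross = 30.5·86.7500 = 2645.8750
edge 2: (18,23.5)→(10,31)  cross = 18·31 − 10·23.5 = 323.0000; (r_i+r_j)·cross = 28·323.0000 = 9044.0000
edge 3: (10,31)→(2,25.5)  cross = 10·25.5 − 2·31 = 193.0000; (r_i+r_j)·cross = 12·193.0000 = 2316.0000
edge 4: (2,25.5)→(1.5,1.5)  cross = 2·1.5 − 1.5·25.5 = -35.2500; (r_i+r_j)·cross = 3.5·-35.2500 = -123.3750
Σcross = 566.0000 → A = |Σcross|/2 = 283.0000 mm²
Σ(r_i+r_j)·cross = 13861.5000 → first moment M = |Σ|/6 = 2310.2500
R_c = M/A = 2310.2500/283.0000 = 8.1634 mm
θ = 58° = 1.012291 rad
V = θ·R_c·A = 1.012291·8.1634·283.0000 = 2338.645 mm³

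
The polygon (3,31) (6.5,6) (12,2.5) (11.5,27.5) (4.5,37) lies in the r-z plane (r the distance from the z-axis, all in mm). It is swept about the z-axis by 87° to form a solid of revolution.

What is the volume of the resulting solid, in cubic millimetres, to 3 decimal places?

Profile (r,z), 5 vertices: (3,31) (6.5,6) (12,2.5) (11.5,27.5) (4.5,37)
edge 0: (3,31)→(6.5,6)  cross = 3·6 − 6.5·31 = -183.5000; (r_i+r_j)·cross = 9.5·-183.5000 = -1743.2500
edge 1: (6.5,6)→(12,2.5)  cross = 6.5·2.5 − 12·6 = -55.7500; (r_i+r_j)·cross = 18.5·-55.7500 = -1031.3750
edge 2: (12,2.5)→(11.5,27.5)  cross = 12·27.5 − 11.5·2.5 = 301.2500; (r_i+r_j)·cross = 23.5·301.2500 = 7079.3750
edge 3: (11.5,27.5)→(4.5,37)  cross = 11.5·37 − 4.5·27.5 = 301.7500; (r_i+r_j)·cross = 16·301.7500 = 4828.0000
edge 4: (4.5,37)→(3,31)  cross = 4.5·31 − 3·37 = 28.5000; (r_i+r_j)·cross = 7.5·28.5000 = 213.7500
Σcross = 392.2500 → A = |Σcross|/2 = 196.1250 mm²
Σ(r_i+r_j)·cross = 9346.5000 → first moment M = |Σ|/6 = 1557.7500
R_c = M/A = 1557.7500/196.1250 = 7.9426 mm
θ = 87° = 1.518436 rad
V = θ·R_c·A = 1.518436·7.9426·196.1250 = 2365.344 mm³

Volume = 2365.344 mm³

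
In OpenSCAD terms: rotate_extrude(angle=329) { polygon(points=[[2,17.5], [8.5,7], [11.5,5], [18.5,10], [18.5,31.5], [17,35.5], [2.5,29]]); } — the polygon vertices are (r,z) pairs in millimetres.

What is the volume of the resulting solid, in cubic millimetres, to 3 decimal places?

Profile (r,z), 7 vertices: (2,17.5) (8.5,7) (11.5,5) (18.5,10) (18.5,31.5) (17,35.5) (2.5,29)
edge 0: (2,17.5)→(8.5,7)  cross = 2·7 − 8.5·17.5 = -134.7500; (r_i+r_j)·cross = 10.5·-134.7500 = -1414.8750
edge 1: (8.5,7)→(11.5,5)  cross = 8.5·5 − 11.5·7 = -38.0000; (r_i+r_j)·cross = 20·-38.0000 = -760.0000
edge 2: (11.5,5)→(18.5,10)  cross = 11.5·10 − 18.5·5 = 22.5000; (r_i+r_j)·cross = 30·22.5000 = 675.0000
edge 3: (18.5,10)→(18.5,31.5)  cross = 18.5·31.5 − 18.5·10 = 397.7500; (r_i+r_j)·cross = 37·397.7500 = 14716.7500
edge 4: (18.5,31.5)→(17,35.5)  cross = 18.5·35.5 − 17·31.5 = 121.2500; (r_i+r_j)·cross = 35.5·121.2500 = 4304.3750
edge 5: (17,35.5)→(2.5,29)  cross = 17·29 − 2.5·35.5 = 404.2500; (r_i+r_j)·cross = 19.5·404.2500 = 7882.8750
edge 6: (2.5,29)→(2,17.5)  cross = 2.5·17.5 − 2·29 = -14.2500; (r_i+r_j)·cross = 4.5·-14.2500 = -64.1250
Σcross = 758.7500 → A = |Σcross|/2 = 379.3750 mm²
Σ(r_i+r_j)·cross = 25340.0000 → first moment M = |Σ|/6 = 4223.3333
R_c = M/A = 4223.3333/379.3750 = 11.1323 mm
θ = 329° = 5.742133 rad
V = θ·R_c·A = 5.742133·11.1323·379.3750 = 24250.943 mm³

Volume = 24250.943 mm³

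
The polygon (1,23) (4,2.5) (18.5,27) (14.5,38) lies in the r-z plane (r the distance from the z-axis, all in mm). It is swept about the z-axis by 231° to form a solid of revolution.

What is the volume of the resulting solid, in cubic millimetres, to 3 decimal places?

Profile (r,z), 4 vertices: (1,23) (4,2.5) (18.5,27) (14.5,38)
edge 0: (1,23)→(4,2.5)  cross = 1·2.5 − 4·23 = -89.5000; (r_i+r_j)·cross = 5·-89.5000 = -447.5000
edge 1: (4,2.5)→(18.5,27)  cross = 4·27 − 18.5·2.5 = 61.7500; (r_i+r_j)·cross = 22.5·61.7500 = 1389.3750
edge 2: (18.5,27)→(14.5,38)  cross = 18.5·38 − 14.5·27 = 311.5000; (r_i+r_j)·cross = 33·311.5000 = 10279.5000
edge 3: (14.5,38)→(1,23)  cross = 14.5·23 − 1·38 = 295.5000; (r_i+r_j)·cross = 15.5·295.5000 = 4580.2500
Σcross = 579.2500 → A = |Σcross|/2 = 289.6250 mm²
Σ(r_i+r_j)·cross = 15801.6250 → first moment M = |Σ|/6 = 2633.6042
R_c = M/A = 2633.6042/289.6250 = 9.0932 mm
θ = 231° = 4.031711 rad
V = θ·R_c·A = 4.031711·9.0932·289.6250 = 10617.930 mm³

Volume = 10617.930 mm³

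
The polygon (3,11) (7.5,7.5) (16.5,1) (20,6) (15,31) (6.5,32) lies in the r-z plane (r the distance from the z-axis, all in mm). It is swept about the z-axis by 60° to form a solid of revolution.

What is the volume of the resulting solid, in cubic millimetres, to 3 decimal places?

Profile (r,z), 6 vertices: (3,11) (7.5,7.5) (16.5,1) (20,6) (15,31) (6.5,32)
edge 0: (3,11)→(7.5,7.5)  cross = 3·7.5 − 7.5·11 = -60.0000; (r_i+r_j)·cross = 10.5·-60.0000 = -630.0000
edge 1: (7.5,7.5)→(16.5,1)  cross = 7.5·1 − 16.5·7.5 = -116.2500; (r_i+r_j)·cross = 24·-116.2500 = -2790.0000
edge 2: (16.5,1)→(20,6)  cross = 16.5·6 − 20·1 = 79.0000; (r_i+r_j)·cross = 36.5·79.0000 = 2883.5000
edge 3: (20,6)→(15,31)  cross = 20·31 − 15·6 = 530.0000; (r_i+r_j)·cross = 35·530.0000 = 18550.0000
edge 4: (15,31)→(6.5,32)  cross = 15·32 − 6.5·31 = 278.5000; (r_i+r_j)·cross = 21.5·278.5000 = 5987.7500
edge 5: (6.5,32)→(3,11)  cross = 6.5·11 − 3·32 = -24.5000; (r_i+r_j)·cross = 9.5·-24.5000 = -232.7500
Σcross = 686.7500 → A = |Σcross|/2 = 343.3750 mm²
Σ(r_i+r_j)·cross = 23768.5000 → first moment M = |Σ|/6 = 3961.4167
R_c = M/A = 3961.4167/343.3750 = 11.5367 mm
θ = 60° = 1.047198 rad
V = θ·R_c·A = 1.047198·11.5367·343.3750 = 4148.386 mm³

Volume = 4148.386 mm³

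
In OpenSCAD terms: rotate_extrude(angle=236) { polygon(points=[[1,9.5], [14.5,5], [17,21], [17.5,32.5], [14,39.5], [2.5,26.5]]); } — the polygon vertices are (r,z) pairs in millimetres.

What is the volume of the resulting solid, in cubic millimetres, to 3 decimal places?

Volume = 15901.654 mm³

Profile (r,z), 6 vertices: (1,9.5) (14.5,5) (17,21) (17.5,32.5) (14,39.5) (2.5,26.5)
edge 0: (1,9.5)→(14.5,5)  cross = 1·5 − 14.5·9.5 = -132.7500; (r_i+r_j)·cross = 15.5·-132.7500 = -2057.6250
edge 1: (14.5,5)→(17,21)  cross = 14.5·21 − 17·5 = 219.5000; (r_i+r_j)·cross = 31.5·219.5000 = 6914.2500
edge 2: (17,21)→(17.5,32.5)  cross = 17·32.5 − 17.5·21 = 185.0000; (r_i+r_j)·cross = 34.5·185.0000 = 6382.5000
edge 3: (17.5,32.5)→(14,39.5)  cross = 17.5·39.5 − 14·32.5 = 236.2500; (r_i+r_j)·cross = 31.5·236.2500 = 7441.8750
edge 4: (14,39.5)→(2.5,26.5)  cross = 14·26.5 − 2.5·39.5 = 272.2500; (r_i+r_j)·cross = 16.5·272.2500 = 4492.1250
edge 5: (2.5,26.5)→(1,9.5)  cross = 2.5·9.5 − 1·26.5 = -2.7500; (r_i+r_j)·cross = 3.5·-2.7500 = -9.6250
Σcross = 777.5000 → A = |Σcross|/2 = 388.7500 mm²
Σ(r_i+r_j)·cross = 23163.5000 → first moment M = |Σ|/6 = 3860.5833
R_c = M/A = 3860.5833/388.7500 = 9.9308 mm
θ = 236° = 4.118977 rad
V = θ·R_c·A = 4.118977·9.9308·388.7500 = 15901.654 mm³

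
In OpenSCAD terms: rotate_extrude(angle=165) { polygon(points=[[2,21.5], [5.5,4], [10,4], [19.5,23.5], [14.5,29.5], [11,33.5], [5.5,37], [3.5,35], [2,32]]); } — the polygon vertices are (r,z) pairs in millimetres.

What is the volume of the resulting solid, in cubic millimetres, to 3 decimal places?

Profile (r,z), 9 vertices: (2,21.5) (5.5,4) (10,4) (19.5,23.5) (14.5,29.5) (11,33.5) (5.5,37) (3.5,35) (2,32)
edge 0: (2,21.5)→(5.5,4)  cross = 2·4 − 5.5·21.5 = -110.2500; (r_i+r_j)·cross = 7.5·-110.2500 = -826.8750
edge 1: (5.5,4)→(10,4)  cross = 5.5·4 − 10·4 = -18.0000; (r_i+r_j)·cross = 15.5·-18.0000 = -279.0000
edge 2: (10,4)→(19.5,23.5)  cross = 10·23.5 − 19.5·4 = 157.0000; (r_i+r_j)·cross = 29.5·157.0000 = 4631.5000
edge 3: (19.5,23.5)→(14.5,29.5)  cross = 19.5·29.5 − 14.5·23.5 = 234.5000; (r_i+r_j)·cross = 34·234.5000 = 7973.0000
edge 4: (14.5,29.5)→(11,33.5)  cross = 14.5·33.5 − 11·29.5 = 161.2500; (r_i+r_j)·cross = 25.5·161.2500 = 4111.8750
edge 5: (11,33.5)→(5.5,37)  cross = 11·37 − 5.5·33.5 = 222.7500; (r_i+r_j)·cross = 16.5·222.7500 = 3675.3750
edge 6: (5.5,37)→(3.5,35)  cross = 5.5·35 − 3.5·37 = 63.0000; (r_i+r_j)·cross = 9·63.0000 = 567.0000
edge 7: (3.5,35)→(2,32)  cross = 3.5·32 − 2·35 = 42.0000; (r_i+r_j)·cross = 5.5·42.0000 = 231.0000
edge 8: (2,32)→(2,21.5)  cross = 2·21.5 − 2·32 = -21.0000; (r_i+r_j)·cross = 4·-21.0000 = -84.0000
Σcross = 731.2500 → A = |Σcross|/2 = 365.6250 mm²
Σ(r_i+r_j)·cross = 19999.8750 → first moment M = |Σ|/6 = 3333.3125
R_c = M/A = 3333.3125/365.6250 = 9.1168 mm
θ = 165° = 2.879793 rad
V = θ·R_c·A = 2.879793·9.1168·365.6250 = 9599.251 mm³

Volume = 9599.251 mm³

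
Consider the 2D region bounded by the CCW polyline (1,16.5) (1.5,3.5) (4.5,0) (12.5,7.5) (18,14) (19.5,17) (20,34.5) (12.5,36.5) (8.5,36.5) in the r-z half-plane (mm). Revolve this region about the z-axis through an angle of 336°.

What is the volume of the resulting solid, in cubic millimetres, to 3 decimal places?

Profile (r,z), 9 vertices: (1,16.5) (1.5,3.5) (4.5,0) (12.5,7.5) (18,14) (19.5,17) (20,34.5) (12.5,36.5) (8.5,36.5)
edge 0: (1,16.5)→(1.5,3.5)  cross = 1·3.5 − 1.5·16.5 = -21.2500; (r_i+r_j)·cross = 2.5·-21.2500 = -53.1250
edge 1: (1.5,3.5)→(4.5,0)  cross = 1.5·0 − 4.5·3.5 = -15.7500; (r_i+r_j)·cross = 6·-15.7500 = -94.5000
edge 2: (4.5,0)→(12.5,7.5)  cross = 4.5·7.5 − 12.5·0 = 33.7500; (r_i+r_j)·cross = 17·33.7500 = 573.7500
edge 3: (12.5,7.5)→(18,14)  cross = 12.5·14 − 18·7.5 = 40.0000; (r_i+r_j)·cross = 30.5·40.0000 = 1220.0000
edge 4: (18,14)→(19.5,17)  cross = 18·17 − 19.5·14 = 33.0000; (r_i+r_j)·cross = 37.5·33.0000 = 1237.5000
edge 5: (19.5,17)→(20,34.5)  cross = 19.5·34.5 − 20·17 = 332.7500; (r_i+r_j)·cross = 39.5·332.7500 = 13143.6250
edge 6: (20,34.5)→(12.5,36.5)  cross = 20·36.5 − 12.5·34.5 = 298.7500; (r_i+r_j)·cross = 32.5·298.7500 = 9709.3750
edge 7: (12.5,36.5)→(8.5,36.5)  cross = 12.5·36.5 − 8.5·36.5 = 146.0000; (r_i+r_j)·cross = 21·146.0000 = 3066.0000
edge 8: (8.5,36.5)→(1,16.5)  cross = 8.5·16.5 − 1·36.5 = 103.7500; (r_i+r_j)·cross = 9.5·103.7500 = 985.6250
Σcross = 951.0000 → A = |Σcross|/2 = 475.5000 mm²
Σ(r_i+r_j)·cross = 29788.2500 → first moment M = |Σ|/6 = 4964.7083
R_c = M/A = 4964.7083/475.5000 = 10.4410 mm
θ = 336° = 5.864306 rad
V = θ·R_c·A = 5.864306·10.4410·475.5000 = 29114.570 mm³

Volume = 29114.570 mm³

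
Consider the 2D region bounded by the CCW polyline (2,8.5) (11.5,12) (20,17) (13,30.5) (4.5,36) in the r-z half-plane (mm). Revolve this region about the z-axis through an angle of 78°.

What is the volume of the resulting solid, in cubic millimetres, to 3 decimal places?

Profile (r,z), 5 vertices: (2,8.5) (11.5,12) (20,17) (13,30.5) (4.5,36)
edge 0: (2,8.5)→(11.5,12)  cross = 2·12 − 11.5·8.5 = -73.7500; (r_i+r_j)·cross = 13.5·-73.7500 = -995.6250
edge 1: (11.5,12)→(20,17)  cross = 11.5·17 − 20·12 = -44.5000; (r_i+r_j)·cross = 31.5·-44.5000 = -1401.7500
edge 2: (20,17)→(13,30.5)  cross = 20·30.5 − 13·17 = 389.0000; (r_i+r_j)·cross = 33·389.0000 = 12837.0000
edge 3: (13,30.5)→(4.5,36)  cross = 13·36 − 4.5·30.5 = 330.7500; (r_i+r_j)·cross = 17.5·330.7500 = 5788.1250
edge 4: (4.5,36)→(2,8.5)  cross = 4.5·8.5 − 2·36 = -33.7500; (r_i+r_j)·cross = 6.5·-33.7500 = -219.3750
Σcross = 567.7500 → A = |Σcross|/2 = 283.8750 mm²
Σ(r_i+r_j)·cross = 16008.3750 → first moment M = |Σ|/6 = 2668.0625
R_c = M/A = 2668.0625/283.8750 = 9.3987 mm
θ = 78° = 1.361357 rad
V = θ·R_c·A = 1.361357·9.3987·283.8750 = 3632.185 mm³

Volume = 3632.185 mm³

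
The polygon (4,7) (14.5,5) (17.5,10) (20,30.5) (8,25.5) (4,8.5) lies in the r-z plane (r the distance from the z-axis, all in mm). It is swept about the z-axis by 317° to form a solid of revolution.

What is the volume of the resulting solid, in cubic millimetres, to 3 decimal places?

Volume = 18294.659 mm³

Profile (r,z), 6 vertices: (4,7) (14.5,5) (17.5,10) (20,30.5) (8,25.5) (4,8.5)
edge 0: (4,7)→(14.5,5)  cross = 4·5 − 14.5·7 = -81.5000; (r_i+r_j)·cross = 18.5·-81.5000 = -1507.7500
edge 1: (14.5,5)→(17.5,10)  cross = 14.5·10 − 17.5·5 = 57.5000; (r_i+r_j)·cross = 32·57.5000 = 1840.0000
edge 2: (17.5,10)→(20,30.5)  cross = 17.5·30.5 − 20·10 = 333.7500; (r_i+r_j)·cross = 37.5·333.7500 = 12515.6250
edge 3: (20,30.5)→(8,25.5)  cross = 20·25.5 − 8·30.5 = 266.0000; (r_i+r_j)·cross = 28·266.0000 = 7448.0000
edge 4: (8,25.5)→(4,8.5)  cross = 8·8.5 − 4·25.5 = -34.0000; (r_i+r_j)·cross = 12·-34.0000 = -408.0000
edge 5: (4,8.5)→(4,7)  cross = 4·7 − 4·8.5 = -6.0000; (r_i+r_j)·cross = 8·-6.0000 = -48.0000
Σcross = 535.7500 → A = |Σcross|/2 = 267.8750 mm²
Σ(r_i+r_j)·cross = 19839.8750 → first moment M = |Σ|/6 = 3306.6458
R_c = M/A = 3306.6458/267.8750 = 12.3440 mm
θ = 317° = 5.532694 rad
V = θ·R_c·A = 5.532694·12.3440·267.8750 = 18294.659 mm³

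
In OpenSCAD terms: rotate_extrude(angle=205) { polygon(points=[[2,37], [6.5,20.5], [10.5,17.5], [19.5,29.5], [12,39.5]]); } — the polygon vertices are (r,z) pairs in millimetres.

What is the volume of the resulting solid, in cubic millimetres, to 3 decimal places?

Volume = 8262.398 mm³

Profile (r,z), 5 vertices: (2,37) (6.5,20.5) (10.5,17.5) (19.5,29.5) (12,39.5)
edge 0: (2,37)→(6.5,20.5)  cross = 2·20.5 − 6.5·37 = -199.5000; (r_i+r_j)·cross = 8.5·-199.5000 = -1695.7500
edge 1: (6.5,20.5)→(10.5,17.5)  cross = 6.5·17.5 − 10.5·20.5 = -101.5000; (r_i+r_j)·cross = 17·-101.5000 = -1725.5000
edge 2: (10.5,17.5)→(19.5,29.5)  cross = 10.5·29.5 − 19.5·17.5 = -31.5000; (r_i+r_j)·cross = 30·-31.5000 = -945.0000
edge 3: (19.5,29.5)→(12,39.5)  cross = 19.5·39.5 − 12·29.5 = 416.2500; (r_i+r_j)·cross = 31.5·416.2500 = 13111.8750
edge 4: (12,39.5)→(2,37)  cross = 12·37 − 2·39.5 = 365.0000; (r_i+r_j)·cross = 14·365.0000 = 5110.0000
Σcross = 448.7500 → A = |Σcross|/2 = 224.3750 mm²
Σ(r_i+r_j)·cross = 13855.6250 → first moment M = |Σ|/6 = 2309.2708
R_c = M/A = 2309.2708/224.3750 = 10.2920 mm
θ = 205° = 3.577925 rad
V = θ·R_c·A = 3.577925·10.2920·224.3750 = 8262.398 mm³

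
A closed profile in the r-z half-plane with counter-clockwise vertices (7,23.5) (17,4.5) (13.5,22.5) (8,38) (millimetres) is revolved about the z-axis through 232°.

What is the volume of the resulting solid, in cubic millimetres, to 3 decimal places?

Profile (r,z), 4 vertices: (7,23.5) (17,4.5) (13.5,22.5) (8,38)
edge 0: (7,23.5)→(17,4.5)  cross = 7·4.5 − 17·23.5 = -368.0000; (r_i+r_j)·cross = 24·-368.0000 = -8832.0000
edge 1: (17,4.5)→(13.5,22.5)  cross = 17·22.5 − 13.5·4.5 = 321.7500; (r_i+r_j)·cross = 30.5·321.7500 = 9813.3750
edge 2: (13.5,22.5)→(8,38)  cross = 13.5·38 − 8·22.5 = 333.0000; (r_i+r_j)·cross = 21.5·333.0000 = 7159.5000
edge 3: (8,38)→(7,23.5)  cross = 8·23.5 − 7·38 = -78.0000; (r_i+r_j)·cross = 15·-78.0000 = -1170.0000
Σcross = 208.7500 → A = |Σcross|/2 = 104.3750 mm²
Σ(r_i+r_j)·cross = 6970.8750 → first moment M = |Σ|/6 = 1161.8125
R_c = M/A = 1161.8125/104.3750 = 11.1311 mm
θ = 232° = 4.049164 rad
V = θ·R_c·A = 4.049164·11.1311·104.3750 = 4704.369 mm³

Volume = 4704.369 mm³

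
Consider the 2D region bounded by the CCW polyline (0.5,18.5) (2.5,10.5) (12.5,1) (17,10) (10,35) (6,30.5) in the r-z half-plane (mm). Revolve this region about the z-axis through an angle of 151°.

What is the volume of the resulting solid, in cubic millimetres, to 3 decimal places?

Volume = 7308.589 mm³

Profile (r,z), 6 vertices: (0.5,18.5) (2.5,10.5) (12.5,1) (17,10) (10,35) (6,30.5)
edge 0: (0.5,18.5)→(2.5,10.5)  cross = 0.5·10.5 − 2.5·18.5 = -41.0000; (r_i+r_j)·cross = 3·-41.0000 = -123.0000
edge 1: (2.5,10.5)→(12.5,1)  cross = 2.5·1 − 12.5·10.5 = -128.7500; (r_i+r_j)·cross = 15·-128.7500 = -1931.2500
edge 2: (12.5,1)→(17,10)  cross = 12.5·10 − 17·1 = 108.0000; (r_i+r_j)·cross = 29.5·108.0000 = 3186.0000
edge 3: (17,10)→(10,35)  cross = 17·35 − 10·10 = 495.0000; (r_i+r_j)·cross = 27·495.0000 = 13365.0000
edge 4: (10,35)→(6,30.5)  cross = 10·30.5 − 6·35 = 95.0000; (r_i+r_j)·cross = 16·95.0000 = 1520.0000
edge 5: (6,30.5)→(0.5,18.5)  cross = 6·18.5 − 0.5·30.5 = 95.7500; (r_i+r_j)·cross = 6.5·95.7500 = 622.3750
Σcross = 624.0000 → A = |Σcross|/2 = 312.0000 mm²
Σ(r_i+r_j)·cross = 16639.1250 → first moment M = |Σ|/6 = 2773.1875
R_c = M/A = 2773.1875/312.0000 = 8.8884 mm
θ = 151° = 2.635447 rad
V = θ·R_c·A = 2.635447·8.8884·312.0000 = 7308.589 mm³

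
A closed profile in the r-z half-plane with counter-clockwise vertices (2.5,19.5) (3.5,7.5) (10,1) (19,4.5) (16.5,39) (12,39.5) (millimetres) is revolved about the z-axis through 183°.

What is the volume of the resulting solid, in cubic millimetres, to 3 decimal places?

Volume = 16161.067 mm³

Profile (r,z), 6 vertices: (2.5,19.5) (3.5,7.5) (10,1) (19,4.5) (16.5,39) (12,39.5)
edge 0: (2.5,19.5)→(3.5,7.5)  cross = 2.5·7.5 − 3.5·19.5 = -49.5000; (r_i+r_j)·cross = 6·-49.5000 = -297.0000
edge 1: (3.5,7.5)→(10,1)  cross = 3.5·1 − 10·7.5 = -71.5000; (r_i+r_j)·cross = 13.5·-71.5000 = -965.2500
edge 2: (10,1)→(19,4.5)  cross = 10·4.5 − 19·1 = 26.0000; (r_i+r_j)·cross = 29·26.0000 = 754.0000
edge 3: (19,4.5)→(16.5,39)  cross = 19·39 − 16.5·4.5 = 666.7500; (r_i+r_j)·cross = 35.5·666.7500 = 23669.6250
edge 4: (16.5,39)→(12,39.5)  cross = 16.5·39.5 − 12·39 = 183.7500; (r_i+r_j)·cross = 28.5·183.7500 = 5236.8750
edge 5: (12,39.5)→(2.5,19.5)  cross = 12·19.5 − 2.5·39.5 = 135.2500; (r_i+r_j)·cross = 14.5·135.2500 = 1961.1250
Σcross = 890.7500 → A = |Σcross|/2 = 445.3750 mm²
Σ(r_i+r_j)·cross = 30359.3750 → first moment M = |Σ|/6 = 5059.8958
R_c = M/A = 5059.8958/445.3750 = 11.3610 mm
θ = 183° = 3.193953 rad
V = θ·R_c·A = 3.193953·11.3610·445.3750 = 16161.067 mm³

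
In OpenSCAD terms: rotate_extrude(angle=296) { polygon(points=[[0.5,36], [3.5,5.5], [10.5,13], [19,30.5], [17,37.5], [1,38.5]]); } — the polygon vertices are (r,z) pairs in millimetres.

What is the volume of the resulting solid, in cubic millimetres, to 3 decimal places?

Profile (r,z), 6 vertices: (0.5,36) (3.5,5.5) (10.5,13) (19,30.5) (17,37.5) (1,38.5)
edge 0: (0.5,36)→(3.5,5.5)  cross = 0.5·5.5 − 3.5·36 = -123.2500; (r_i+r_j)·cross = 4·-123.2500 = -493.0000
edge 1: (3.5,5.5)→(10.5,13)  cross = 3.5·13 − 10.5·5.5 = -12.2500; (r_i+r_j)·cross = 14·-12.2500 = -171.5000
edge 2: (10.5,13)→(19,30.5)  cross = 10.5·30.5 − 19·13 = 73.2500; (r_i+r_j)·cross = 29.5·73.2500 = 2160.8750
edge 3: (19,30.5)→(17,37.5)  cross = 19·37.5 − 17·30.5 = 194.0000; (r_i+r_j)·cross = 36·194.0000 = 6984.0000
edge 4: (17,37.5)→(1,38.5)  cross = 17·38.5 − 1·37.5 = 617.0000; (r_i+r_j)·cross = 18·617.0000 = 11106.0000
edge 5: (1,38.5)→(0.5,36)  cross = 1·36 − 0.5·38.5 = 16.7500; (r_i+r_j)·cross = 1.5·16.7500 = 25.1250
Σcross = 765.5000 → A = |Σcross|/2 = 382.7500 mm²
Σ(r_i+r_j)·cross = 19611.5000 → first moment M = |Σ|/6 = 3268.5833
R_c = M/A = 3268.5833/382.7500 = 8.5397 mm
θ = 296° = 5.166175 rad
V = θ·R_c·A = 5.166175·8.5397·382.7500 = 16886.072 mm³

Volume = 16886.072 mm³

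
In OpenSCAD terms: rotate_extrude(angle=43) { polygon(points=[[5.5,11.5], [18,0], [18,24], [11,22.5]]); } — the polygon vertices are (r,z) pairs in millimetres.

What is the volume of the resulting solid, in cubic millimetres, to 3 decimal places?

Profile (r,z), 4 vertices: (5.5,11.5) (18,0) (18,24) (11,22.5)
edge 0: (5.5,11.5)→(18,0)  cross = 5.5·0 − 18·11.5 = -207.0000; (r_i+r_j)·cross = 23.5·-207.0000 = -4864.5000
edge 1: (18,0)→(18,24)  cross = 18·24 − 18·0 = 432.0000; (r_i+r_j)·cross = 36·432.0000 = 15552.0000
edge 2: (18,24)→(11,22.5)  cross = 18·22.5 − 11·24 = 141.0000; (r_i+r_j)·cross = 29·141.0000 = 4089.0000
edge 3: (11,22.5)→(5.5,11.5)  cross = 11·11.5 − 5.5·22.5 = 2.7500; (r_i+r_j)·cross = 16.5·2.7500 = 45.3750
Σcross = 368.7500 → A = |Σcross|/2 = 184.3750 mm²
Σ(r_i+r_j)·cross = 14821.8750 → first moment M = |Σ|/6 = 2470.3125
R_c = M/A = 2470.3125/184.3750 = 13.3983 mm
θ = 43° = 0.750492 rad
V = θ·R_c·A = 0.750492·13.3983·184.3750 = 1853.949 mm³

Volume = 1853.949 mm³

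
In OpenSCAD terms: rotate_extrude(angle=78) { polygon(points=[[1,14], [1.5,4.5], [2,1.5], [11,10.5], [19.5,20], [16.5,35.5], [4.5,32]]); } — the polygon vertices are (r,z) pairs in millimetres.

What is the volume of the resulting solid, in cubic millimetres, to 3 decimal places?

Profile (r,z), 7 vertices: (1,14) (1.5,4.5) (2,1.5) (11,10.5) (19.5,20) (16.5,35.5) (4.5,32)
edge 0: (1,14)→(1.5,4.5)  cross = 1·4.5 − 1.5·14 = -16.5000; (r_i+r_j)·cross = 2.5·-16.5000 = -41.2500
edge 1: (1.5,4.5)→(2,1.5)  cross = 1.5·1.5 − 2·4.5 = -6.7500; (r_i+r_j)·cross = 3.5·-6.7500 = -23.6250
edge 2: (2,1.5)→(11,10.5)  cross = 2·10.5 − 11·1.5 = 4.5000; (r_i+r_j)·cross = 13·4.5000 = 58.5000
edge 3: (11,10.5)→(19.5,20)  cross = 11·20 − 19.5·10.5 = 15.2500; (r_i+r_j)·cross = 30.5·15.2500 = 465.1250
edge 4: (19.5,20)→(16.5,35.5)  cross = 19.5·35.5 − 16.5·20 = 362.2500; (r_i+r_j)·cross = 36·362.2500 = 13041.0000
edge 5: (16.5,35.5)→(4.5,32)  cross = 16.5·32 − 4.5·35.5 = 368.2500; (r_i+r_j)·cross = 21·368.2500 = 7733.2500
edge 6: (4.5,32)→(1,14)  cross = 4.5·14 − 1·32 = 31.0000; (r_i+r_j)·cross = 5.5·31.0000 = 170.5000
Σcross = 758.0000 → A = |Σcross|/2 = 379.0000 mm²
Σ(r_i+r_j)·cross = 21403.5000 → first moment M = |Σ|/6 = 3567.2500
R_c = M/A = 3567.2500/379.0000 = 9.4123 mm
θ = 78° = 1.361357 rad
V = θ·R_c·A = 1.361357·9.4123·379.0000 = 4856.300 mm³

Volume = 4856.300 mm³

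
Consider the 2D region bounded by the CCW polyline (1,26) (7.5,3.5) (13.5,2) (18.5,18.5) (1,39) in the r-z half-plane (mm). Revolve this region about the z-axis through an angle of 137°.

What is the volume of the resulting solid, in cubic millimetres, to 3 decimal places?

Profile (r,z), 5 vertices: (1,26) (7.5,3.5) (13.5,2) (18.5,18.5) (1,39)
edge 0: (1,26)→(7.5,3.5)  cross = 1·3.5 − 7.5·26 = -191.5000; (r_i+r_j)·cross = 8.5·-191.5000 = -1627.7500
edge 1: (7.5,3.5)→(13.5,2)  cross = 7.5·2 − 13.5·3.5 = -32.2500; (r_i+r_j)·cross = 21·-32.2500 = -677.2500
edge 2: (13.5,2)→(18.5,18.5)  cross = 13.5·18.5 − 18.5·2 = 212.7500; (r_i+r_j)·cross = 32·212.7500 = 6808.0000
edge 3: (18.5,18.5)→(1,39)  cross = 18.5·39 − 1·18.5 = 703.0000; (r_i+r_j)·cross = 19.5·703.0000 = 13708.5000
edge 4: (1,39)→(1,26)  cross = 1·26 − 1·39 = -13.0000; (r_i+r_j)·cross = 2·-13.0000 = -26.0000
Σcross = 679.0000 → A = |Σcross|/2 = 339.5000 mm²
Σ(r_i+r_j)·cross = 18185.5000 → first moment M = |Σ|/6 = 3030.9167
R_c = M/A = 3030.9167/339.5000 = 8.9276 mm
θ = 137° = 2.391101 rad
V = θ·R_c·A = 2.391101·8.9276·339.5000 = 7247.228 mm³

Volume = 7247.228 mm³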